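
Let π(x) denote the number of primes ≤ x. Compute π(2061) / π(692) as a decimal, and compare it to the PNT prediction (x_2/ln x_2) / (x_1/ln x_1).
π(2061)/π(692) = 310/125 ≈ 2.4800;  PNT prediction ≈ 2.5524.

π(692) = 125 and π(2061) = 310, so π(2061)/π(692) ≈ 2.4800. The PNT-predicted ratio is (2061/ln(2061)) / (692/ln(692)) ≈ 2.5524. The two agree to within a few percent, as expected.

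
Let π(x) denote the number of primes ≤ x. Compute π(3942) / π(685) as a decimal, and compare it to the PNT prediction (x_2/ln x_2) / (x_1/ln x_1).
π(3942)/π(685) = 546/124 ≈ 4.4032;  PNT prediction ≈ 4.5384.

π(685) = 124 and π(3942) = 546, so π(3942)/π(685) ≈ 4.4032. The PNT-predicted ratio is (3942/ln(3942)) / (685/ln(685)) ≈ 4.5384. The two agree to within a few percent, as expected.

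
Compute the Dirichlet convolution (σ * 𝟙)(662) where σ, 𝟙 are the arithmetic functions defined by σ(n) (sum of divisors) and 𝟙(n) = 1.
(σ * 𝟙)(662) = 1332

Divisors of 662: [1, 2, 331, 662]. For each d | 662:
  d = 1: σ(1) · 𝟙(662/1) = 1 · 1 = 1
  d = 2: σ(2) · 𝟙(662/2) = 3 · 1 = 3
  d = 331: σ(331) · 𝟙(662/331) = 332 · 1 = 332
  d = 662: σ(662) · 𝟙(662/662) = 996 · 1 = 996
Summing: (σ * 𝟙)(662) = 1 + 3 + 332 + 996 = 1332.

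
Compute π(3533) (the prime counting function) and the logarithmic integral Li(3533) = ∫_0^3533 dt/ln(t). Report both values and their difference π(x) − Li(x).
π(3533) = 494;  Li(3533) ≈ 508.64;  π(x) − Li(x) ≈ -14.64.

Direct count of primes ≤ 3533 gives π(3533) = 494. Numerical evaluation of the logarithmic integral gives Li(3533) ≈ 508.64. The difference π(x) − Li(x) ≈ -14.64 is typically negative for small/moderate x (Li(x) overestimates), though Littlewood's theorem shows this sign changes infinitely often.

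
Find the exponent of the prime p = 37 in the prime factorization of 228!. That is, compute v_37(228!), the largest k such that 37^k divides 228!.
v_37(228!) = 6

Legendre's formula: v_p(n!) = Σ_{k ≥ 1} ⌊n / p^k⌋. For p = 37, n = 228, the terms are:
  ⌊228/37^1⌋ = ⌊228/37⌋ = 6
(the next term ⌊228/37^2⌋ = 0, terminating the sum). Summing: v_37(228!) = 6 = 6.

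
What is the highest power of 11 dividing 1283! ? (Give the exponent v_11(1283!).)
v_11(1283!) = 126

Legendre's formula: v_p(n!) = Σ_{k ≥ 1} ⌊n / p^k⌋. For p = 11, n = 1283, the terms are:
  ⌊1283/11^1⌋ = ⌊1283/11⌋ = 116
  ⌊1283/11^2⌋ = ⌊1283/121⌋ = 10
(the next term ⌊1283/11^3⌋ = 0, terminating the sum). Summing: v_11(1283!) = 116 + 10 = 126.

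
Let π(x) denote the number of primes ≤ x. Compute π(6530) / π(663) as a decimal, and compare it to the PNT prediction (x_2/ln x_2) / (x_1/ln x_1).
π(6530)/π(663) = 844/121 ≈ 6.9752;  PNT prediction ≈ 7.2845.

π(663) = 121 and π(6530) = 844, so π(6530)/π(663) ≈ 6.9752. The PNT-predicted ratio is (6530/ln(6530)) / (663/ln(663)) ≈ 7.2845. The two agree to within a few percent, as expected.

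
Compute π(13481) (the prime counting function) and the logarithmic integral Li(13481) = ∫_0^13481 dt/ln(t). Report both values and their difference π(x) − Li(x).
π(13481) = 1598;  Li(13481) ≈ 1617.79;  π(x) − Li(x) ≈ -19.79.

Direct count of primes ≤ 13481 gives π(13481) = 1598. Numerical evaluation of the logarithmic integral gives Li(13481) ≈ 1617.79. The difference π(x) − Li(x) ≈ -19.79 is typically negative for small/moderate x (Li(x) overestimates), though Littlewood's theorem shows this sign changes infinitely often.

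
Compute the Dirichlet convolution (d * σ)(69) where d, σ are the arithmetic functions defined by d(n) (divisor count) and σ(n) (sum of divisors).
(d * σ)(69) = 156

Divisors of 69: [1, 3, 23, 69]. For each d | 69:
  d = 1: d(1) · σ(69/1) = 1 · 96 = 96
  d = 3: d(3) · σ(69/3) = 2 · 24 = 48
  d = 23: d(23) · σ(69/23) = 2 · 4 = 8
  d = 69: d(69) · σ(69/69) = 4 · 1 = 4
Summing: (d * σ)(69) = 96 + 48 + 8 + 4 = 156.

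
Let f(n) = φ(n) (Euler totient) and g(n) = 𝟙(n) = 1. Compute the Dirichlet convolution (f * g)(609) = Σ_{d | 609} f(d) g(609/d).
(φ * 𝟙)(609) = 609

Divisors of 609: [1, 3, 7, 21, 29, 87, 203, 609]. For each d | 609:
  d = 1: φ(1) · 𝟙(609/1) = 1 · 1 = 1
  d = 3: φ(3) · 𝟙(609/3) = 2 · 1 = 2
  d = 7: φ(7) · 𝟙(609/7) = 6 · 1 = 6
  d = 21: φ(21) · 𝟙(609/21) = 12 · 1 = 12
  d = 29: φ(29) · 𝟙(609/29) = 28 · 1 = 28
  d = 87: φ(87) · 𝟙(609/87) = 56 · 1 = 56
  d = 203: φ(203) · 𝟙(609/203) = 168 · 1 = 168
  d = 609: φ(609) · 𝟙(609/609) = 336 · 1 = 336
Summing: (φ * 𝟙)(609) = 1 + 2 + 6 + 12 + 28 + 56 + 168 + 336 = 609.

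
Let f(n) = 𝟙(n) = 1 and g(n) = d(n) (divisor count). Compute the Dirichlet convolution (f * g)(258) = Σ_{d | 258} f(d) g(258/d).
(𝟙 * d)(258) = 27

Divisors of 258: [1, 2, 3, 6, 43, 86, 129, 258]. For each d | 258:
  d = 1: 𝟙(1) · d(258/1) = 1 · 8 = 8
  d = 2: 𝟙(2) · d(258/2) = 1 · 4 = 4
  d = 3: 𝟙(3) · d(258/3) = 1 · 4 = 4
  d = 6: 𝟙(6) · d(258/6) = 1 · 2 = 2
  d = 43: 𝟙(43) · d(258/43) = 1 · 4 = 4
  d = 86: 𝟙(86) · d(258/86) = 1 · 2 = 2
  d = 129: 𝟙(129) · d(258/129) = 1 · 2 = 2
  d = 258: 𝟙(258) · d(258/258) = 1 · 1 = 1
Summing: (𝟙 * d)(258) = 8 + 4 + 4 + 2 + 4 + 2 + 2 + 1 = 27.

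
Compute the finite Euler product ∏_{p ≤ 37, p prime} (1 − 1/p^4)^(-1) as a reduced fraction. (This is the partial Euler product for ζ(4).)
∏ = 118583889910340935015737417301254569/109564363617893205834674995200000000

The primes p ≤ 37 are [2, 3, 5, 7, 11, 13, 17, 19, 23, 29, 31, 37]. For each prime, (1 − 1/p^4)^(-1) = p^4 / (p^4 − 1). The product is (1 − 1/2^4)^(-1), (1 − 1/3^4)^(-1), (1 − 1/5^4)^(-1), (1 − 1/7^4)^(-1), (1 − 1/11^4)^(-1), (1 − 1/13^4)^(-1), (1 − 1/17^4)^(-1), (1 − 1/19^4)^(-1), (1 − 1/23^4)^(-1), (1 − 1/29^4)^(-1), (1 − 1/31^4)^(-1), (1 − 1/37^4)^(-1) = ∏ p^4 / (p^4 − 1) = 118583889910340935015737417301254569/109564363617893205834674995200000000.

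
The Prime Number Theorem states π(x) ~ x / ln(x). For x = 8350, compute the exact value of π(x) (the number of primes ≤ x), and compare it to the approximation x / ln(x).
π(8350) = 1045;  x/ln(x) ≈ 924.69;  relative error ≈ 11.51%.

Directly count primes up to 8350: π(8350) = 1045. The PNT approximation gives 8350/ln(8350) ≈ 8350/9.03002 ≈ 924.69. Relative error (π(x) − x/ln(x)) / π(x) ≈ 11.51%; the approximation is known to undercount slightly (Li(x) is a better estimate).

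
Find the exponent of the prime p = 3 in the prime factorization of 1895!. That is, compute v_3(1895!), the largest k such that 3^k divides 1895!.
v_3(1895!) = 943

Legendre's formula: v_p(n!) = Σ_{k ≥ 1} ⌊n / p^k⌋. For p = 3, n = 1895, the terms are:
  ⌊1895/3^1⌋ = ⌊1895/3⌋ = 631
  ⌊1895/3^2⌋ = ⌊1895/9⌋ = 210
  ⌊1895/3^3⌋ = ⌊1895/27⌋ = 70
  ⌊1895/3^4⌋ = ⌊1895/81⌋ = 23
  ⌊1895/3^5⌋ = ⌊1895/243⌋ = 7
  ⌊1895/3^6⌋ = ⌊1895/729⌋ = 2
(the next term ⌊1895/3^7⌋ = 0, terminating the sum). Summing: v_3(1895!) = 631 + 210 + 70 + 23 + 7 + 2 = 943.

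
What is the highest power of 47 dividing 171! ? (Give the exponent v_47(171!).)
v_47(171!) = 3

Legendre's formula: v_p(n!) = Σ_{k ≥ 1} ⌊n / p^k⌋. For p = 47, n = 171, the terms are:
  ⌊171/47^1⌋ = ⌊171/47⌋ = 3
(the next term ⌊171/47^2⌋ = 0, terminating the sum). Summing: v_47(171!) = 3 = 3.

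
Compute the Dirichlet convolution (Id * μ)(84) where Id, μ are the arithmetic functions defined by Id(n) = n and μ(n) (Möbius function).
(Id * μ)(84) = 24

Divisors of 84: [1, 2, 3, 4, 6, 7, 12, 14, 21, 28, 42, 84]. For each d | 84:
  d = 1: Id(1) · μ(84/1) = 1 · 0 = 0
  d = 2: Id(2) · μ(84/2) = 2 · -1 = -2
  d = 3: Id(3) · μ(84/3) = 3 · 0 = 0
  d = 4: Id(4) · μ(84/4) = 4 · 1 = 4
  d = 6: Id(6) · μ(84/6) = 6 · 1 = 6
  d = 7: Id(7) · μ(84/7) = 7 · 0 = 0
  d = 12: Id(12) · μ(84/12) = 12 · -1 = -12
  d = 14: Id(14) · μ(84/14) = 14 · 1 = 14
  d = 21: Id(21) · μ(84/21) = 21 · 0 = 0
  d = 28: Id(28) · μ(84/28) = 28 · -1 = -28
  d = 42: Id(42) · μ(84/42) = 42 · -1 = -42
  d = 84: Id(84) · μ(84/84) = 84 · 1 = 84
Summing: (Id * μ)(84) = 0 + -2 + 0 + 4 + 6 + 0 + -12 + 14 + 0 + -28 + -42 + 84 = 24.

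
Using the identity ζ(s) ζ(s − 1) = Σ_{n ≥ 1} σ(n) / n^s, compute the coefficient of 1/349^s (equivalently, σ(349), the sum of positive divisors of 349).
σ(349) = 350

In the product (Σ m^0/m^s)(Σ k / k^s) = Σ (Σ_{d | n} d) / n^s, the coefficient of 1/n^s is σ(n) = Σ_{d | n} d. For n = 349, divisors are [1, 349]; summing: σ(349) = 350.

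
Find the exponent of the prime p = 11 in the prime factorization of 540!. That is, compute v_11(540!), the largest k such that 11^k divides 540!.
v_11(540!) = 53

Legendre's formula: v_p(n!) = Σ_{k ≥ 1} ⌊n / p^k⌋. For p = 11, n = 540, the terms are:
  ⌊540/11^1⌋ = ⌊540/11⌋ = 49
  ⌊540/11^2⌋ = ⌊540/121⌋ = 4
(the next term ⌊540/11^3⌋ = 0, terminating the sum). Summing: v_11(540!) = 49 + 4 = 53.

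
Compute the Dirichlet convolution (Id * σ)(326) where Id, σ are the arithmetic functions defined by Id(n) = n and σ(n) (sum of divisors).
(Id * σ)(326) = 1635

Divisors of 326: [1, 2, 163, 326]. For each d | 326:
  d = 1: Id(1) · σ(326/1) = 1 · 492 = 492
  d = 2: Id(2) · σ(326/2) = 2 · 164 = 328
  d = 163: Id(163) · σ(326/163) = 163 · 3 = 489
  d = 326: Id(326) · σ(326/326) = 326 · 1 = 326
Summing: (Id * σ)(326) = 492 + 328 + 489 + 326 = 1635.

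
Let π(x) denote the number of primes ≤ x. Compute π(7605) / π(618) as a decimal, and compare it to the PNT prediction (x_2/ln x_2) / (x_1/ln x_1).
π(7605)/π(618) = 966/113 ≈ 8.5487;  PNT prediction ≈ 8.8494.

π(618) = 113 and π(7605) = 966, so π(7605)/π(618) ≈ 8.5487. The PNT-predicted ratio is (7605/ln(7605)) / (618/ln(618)) ≈ 8.8494. The two agree to within a few percent, as expected.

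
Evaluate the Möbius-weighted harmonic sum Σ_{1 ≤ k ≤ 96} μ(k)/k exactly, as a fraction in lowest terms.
Σ μ(k)/k = 164165993590198279544427554326659/3961456982724258461775089600226385

Values of μ(k) for 1 ≤ k ≤ 96: μ(1) = 1, μ(2) = -1, μ(3) = -1, μ(5) = -1, μ(6) = 1, μ(7) = -1, μ(10) = 1, μ(11) = -1, μ(13) = -1, μ(14) = 1, μ(15) = 1, μ(17) = -1, μ(19) = -1, μ(21) = 1, μ(22) = 1, μ(23) = -1, μ(26) = 1, μ(29) = -1, μ(30) = -1, μ(31) = -1, μ(33) = 1, μ(34) = 1, μ(35) = 1, μ(37) = -1, μ(38) = 1, μ(39) = 1, μ(41) = -1, μ(42) = -1, μ(43) = -1, μ(46) = 1, μ(47) = -1, μ(51) = 1, μ(53) = -1, μ(55) = 1, μ(57) = 1, μ(58) = 1, μ(59) = -1, μ(61) = -1, μ(62) = 1, μ(65) = 1, μ(66) = -1, μ(67) = -1, μ(69) = 1, μ(70) = -1, μ(71) = -1, μ(73) = -1, μ(74) = 1, μ(77) = 1, μ(78) = -1, μ(79) = -1, μ(82) = 1, μ(83) = -1, μ(85) = 1, μ(86) = 1, μ(87) = 1, μ(89) = -1, μ(91) = 1, μ(93) = 1, μ(94) = 1, μ(95) = 1, with μ = 0 on non-squarefree integers. Summing μ(k)/k for k where μ(k) ≠ 0 gives 164165993590198279544427554326659/3961456982724258461775089600226385 ≈ 0.0414. (PNT ⟺ this sum → 0 as n → ∞.)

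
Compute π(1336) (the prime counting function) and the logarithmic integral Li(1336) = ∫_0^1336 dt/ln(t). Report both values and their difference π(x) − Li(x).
π(1336) = 217;  Li(1336) ≈ 225.21;  π(x) − Li(x) ≈ -8.21.

Direct count of primes ≤ 1336 gives π(1336) = 217. Numerical evaluation of the logarithmic integral gives Li(1336) ≈ 225.21. The difference π(x) − Li(x) ≈ -8.21 is typically negative for small/moderate x (Li(x) overestimates), though Littlewood's theorem shows this sign changes infinitely often.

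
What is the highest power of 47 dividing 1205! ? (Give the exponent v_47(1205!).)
v_47(1205!) = 25

Legendre's formula: v_p(n!) = Σ_{k ≥ 1} ⌊n / p^k⌋. For p = 47, n = 1205, the terms are:
  ⌊1205/47^1⌋ = ⌊1205/47⌋ = 25
(the next term ⌊1205/47^2⌋ = 0, terminating the sum). Summing: v_47(1205!) = 25 = 25.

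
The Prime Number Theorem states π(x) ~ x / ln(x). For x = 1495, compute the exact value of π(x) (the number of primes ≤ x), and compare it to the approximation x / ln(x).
π(1495) = 238;  x/ln(x) ≈ 204.52;  relative error ≈ 14.07%.

Directly count primes up to 1495: π(1495) = 238. The PNT approximation gives 1495/ln(1495) ≈ 1495/7.30988 ≈ 204.52. Relative error (π(x) − x/ln(x)) / π(x) ≈ 14.07%; the approximation is known to undercount slightly (Li(x) is a better estimate).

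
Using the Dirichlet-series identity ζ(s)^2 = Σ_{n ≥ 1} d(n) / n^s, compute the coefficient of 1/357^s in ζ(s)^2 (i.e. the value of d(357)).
d(357) = 8

ζ(s)^2 = (Σ 1/m^s)(Σ 1/k^s). The coefficient of 1/n^s in the product is the number of ordered pairs (m, k) with mk = n, which equals d(n). For n = 357, divisors are [1, 3, 7, 17, 21, 51, 119, 357], so d(357) = 8.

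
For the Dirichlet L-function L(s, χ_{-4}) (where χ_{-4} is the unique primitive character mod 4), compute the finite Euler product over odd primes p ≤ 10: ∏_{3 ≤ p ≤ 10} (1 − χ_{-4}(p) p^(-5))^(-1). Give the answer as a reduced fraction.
∏ = 12762815625/12811998848

The odd primes p ≤ 10 are [3, 5, 7]. For each, χ(p) = 1 if p ≡ 1 mod 4, χ(p) = −1 if p ≡ 3 mod 4. Taking (1 − χ(p)/p^5)^(-1) = p^5/(p^5 − χ(p)): (1 − (-1)/3^5)^(-1) · (1 − (1)/5^5)^(-1) · (1 − (-1)/7^5)^(-1) = 12762815625/12811998848.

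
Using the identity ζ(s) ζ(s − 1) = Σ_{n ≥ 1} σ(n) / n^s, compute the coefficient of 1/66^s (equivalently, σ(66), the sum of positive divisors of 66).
σ(66) = 144

In the product (Σ m^0/m^s)(Σ k / k^s) = Σ (Σ_{d | n} d) / n^s, the coefficient of 1/n^s is σ(n) = Σ_{d | n} d. For n = 66, divisors are [1, 2, 3, 6, 11, 22, 33, 66]; summing: σ(66) = 144.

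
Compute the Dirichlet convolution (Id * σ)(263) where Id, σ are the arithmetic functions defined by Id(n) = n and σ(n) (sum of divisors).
(Id * σ)(263) = 527

Divisors of 263: [1, 263]. For each d | 263:
  d = 1: Id(1) · σ(263/1) = 1 · 264 = 264
  d = 263: Id(263) · σ(263/263) = 263 · 1 = 263
Summing: (Id * σ)(263) = 264 + 263 = 527.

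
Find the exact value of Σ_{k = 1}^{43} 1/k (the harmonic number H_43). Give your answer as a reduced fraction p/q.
H_43 = 532145396070491417/122332313750680800

Direct summation: H_43 = 1 + 1/2 + ... + 1/43. The least common denominator is lcm(1, ..., 43) = 9419588158802421600; over this denominator the numerator is 9419588158802421600 + 4709794079401210800 + 3139862719600807200 + 2354897039700605400 + 1883917631760484320 + 1569931359800403600 + 1345655451257488800 + 1177448519850302700 + 1046620906533602400 + 941958815880242160 + 856326196254765600 + 784965679900201800 + 724583704523263200 + 672827725628744400 + 627972543920161440 + 588724259925151350 + 554093421106024800 + 523310453266801200 + 495767797831706400 + 470979407940121080 + 448551817085829600 + 428163098127382800 + 409547311252279200 + 392482839950100900 + 376783526352096864 + 362291852261631600 + 348873635511200800 + 336413862814372200 + 324813384786290400 + 313986271960080720 + 303857682542013600 + 294362129962575675 + 285442065418255200 + 277046710553012400 + 269131090251497760 + 261655226633400600 + 254583463751416800 + 247883898915853200 + 241527901507754400 + 235489703970060540 + 229746052653717600 + 224275908542914800 + 219060189739591200 = 40975195497427839109, so H_43 = 40975195497427839109/9419588158802421600; reducing by gcd(40975195497427839109, 9419588158802421600) = 77 gives 532145396070491417/122332313750680800 ≈ 4.35000. (The PNT-adjacent estimate ln(43) + γ ≈ 4.33842 matches within O(1/n).)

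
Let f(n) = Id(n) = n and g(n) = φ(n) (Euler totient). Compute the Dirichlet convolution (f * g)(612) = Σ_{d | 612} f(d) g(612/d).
(Id * φ)(612) = 5544

Divisors of 612: [1, 2, 3, 4, 6, 9, 12, 17, 18, 34, 36, 51, 68, 102, 153, 204, 306, 612]. For each d | 612:
  d = 1: Id(1) · φ(612/1) = 1 · 192 = 192
  d = 2: Id(2) · φ(612/2) = 2 · 96 = 192
  d = 3: Id(3) · φ(612/3) = 3 · 64 = 192
  d = 4: Id(4) · φ(612/4) = 4 · 96 = 384
  d = 6: Id(6) · φ(612/6) = 6 · 32 = 192
  d = 9: Id(9) · φ(612/9) = 9 · 32 = 288
  d = 12: Id(12) · φ(612/12) = 12 · 32 = 384
  d = 17: Id(17) · φ(612/17) = 17 · 12 = 204
  d = 18: Id(18) · φ(612/18) = 18 · 16 = 288
  d = 34: Id(34) · φ(612/34) = 34 · 6 = 204
  d = 36: Id(36) · φ(612/36) = 36 · 16 = 576
  d = 51: Id(51) · φ(612/51) = 51 · 4 = 204
  d = 68: Id(68) · φ(612/68) = 68 · 6 = 408
  d = 102: Id(102) · φ(612/102) = 102 · 2 = 204
  d = 153: Id(153) · φ(612/153) = 153 · 2 = 306
  d = 204: Id(204) · φ(612/204) = 204 · 2 = 408
  d = 306: Id(306) · φ(612/306) = 306 · 1 = 306
  d = 612: Id(612) · φ(612/612) = 612 · 1 = 612
Summing: (Id * φ)(612) = 192 + 192 + 192 + 384 + 192 + 288 + 384 + 204 + 288 + 204 + 576 + 204 + 408 + 204 + 306 + 408 + 306 + 612 = 5544.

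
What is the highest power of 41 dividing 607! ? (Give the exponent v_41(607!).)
v_41(607!) = 14

Legendre's formula: v_p(n!) = Σ_{k ≥ 1} ⌊n / p^k⌋. For p = 41, n = 607, the terms are:
  ⌊607/41^1⌋ = ⌊607/41⌋ = 14
(the next term ⌊607/41^2⌋ = 0, terminating the sum). Summing: v_41(607!) = 14 = 14.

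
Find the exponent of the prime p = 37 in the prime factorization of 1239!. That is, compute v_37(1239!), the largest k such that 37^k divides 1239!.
v_37(1239!) = 33

Legendre's formula: v_p(n!) = Σ_{k ≥ 1} ⌊n / p^k⌋. For p = 37, n = 1239, the terms are:
  ⌊1239/37^1⌋ = ⌊1239/37⌋ = 33
(the next term ⌊1239/37^2⌋ = 0, terminating the sum). Summing: v_37(1239!) = 33 = 33.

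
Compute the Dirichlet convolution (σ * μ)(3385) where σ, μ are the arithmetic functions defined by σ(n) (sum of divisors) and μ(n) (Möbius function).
(σ * μ)(3385) = 3385

Divisors of 3385: [1, 5, 677, 3385]. For each d | 3385:
  d = 1: σ(1) · μ(3385/1) = 1 · 1 = 1
  d = 5: σ(5) · μ(3385/5) = 6 · -1 = -6
  d = 677: σ(677) · μ(3385/677) = 678 · -1 = -678
  d = 3385: σ(3385) · μ(3385/3385) = 4068 · 1 = 4068
Summing: (σ * μ)(3385) = 1 + -6 + -678 + 4068 = 3385.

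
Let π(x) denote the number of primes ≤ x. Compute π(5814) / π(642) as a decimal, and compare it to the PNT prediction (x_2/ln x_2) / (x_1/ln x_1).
π(5814)/π(642) = 763/116 ≈ 6.5776;  PNT prediction ≈ 6.7540.

π(642) = 116 and π(5814) = 763, so π(5814)/π(642) ≈ 6.5776. The PNT-predicted ratio is (5814/ln(5814)) / (642/ln(642)) ≈ 6.7540. The two agree to within a few percent, as expected.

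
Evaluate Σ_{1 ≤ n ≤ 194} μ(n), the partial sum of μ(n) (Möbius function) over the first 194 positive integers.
Σ_{n ≤ 194} μ(n) = -5

Compute μ(n) for each 1 ≤ n ≤ 194: μ(1) = 1, μ(2) = -1, μ(3) = -1, μ(4) = 0, μ(5) = -1, μ(6) = 1, μ(7) = -1, μ(8) = 0, μ(9) = 0, μ(10) = 1, μ(11) = -1, μ(12) = 0, μ(13) = -1, μ(14) = 1, μ(15) = 1, μ(16) = 0, μ(17) = -1, μ(18) = 0, μ(19) = -1, μ(20) = 0, μ(21) = 1, μ(22) = 1, μ(23) = -1, μ(24) = 0, μ(25) = 0, μ(26) = 1, μ(27) = 0, μ(28) = 0, μ(29) = -1, μ(30) = -1, μ(31) = -1, μ(32) = 0, μ(33) = 1, μ(34) = 1, μ(35) = 1, μ(36) = 0, μ(37) = -1, μ(38) = 1, μ(39) = 1, μ(40) = 0, μ(41) = -1, μ(42) = -1, μ(43) = -1, μ(44) = 0, μ(45) = 0, μ(46) = 1, μ(47) = -1, μ(48) = 0, μ(49) = 0, μ(50) = 0, μ(51) = 1, μ(52) = 0, μ(53) = -1, μ(54) = 0, μ(55) = 1, μ(56) = 0, μ(57) = 1, μ(58) = 1, μ(59) = -1, μ(60) = 0, μ(61) = -1, μ(62) = 1, μ(63) = 0, μ(64) = 0, μ(65) = 1, μ(66) = -1, μ(67) = -1, μ(68) = 0, μ(69) = 1, μ(70) = -1, μ(71) = -1, μ(72) = 0, μ(73) = -1, μ(74) = 1, μ(75) = 0, μ(76) = 0, μ(77) = 1, μ(78) = -1, μ(79) = -1, μ(80) = 0, μ(81) = 0, μ(82) = 1, μ(83) = -1, μ(84) = 0, μ(85) = 1, μ(86) = 1, μ(87) = 1, μ(88) = 0, μ(89) = -1, μ(90) = 0, μ(91) = 1, μ(92) = 0, μ(93) = 1, μ(94) = 1, μ(95) = 1, μ(96) = 0, μ(97) = -1, μ(98) = 0, μ(99) = 0, μ(100) = 0, μ(101) = -1, μ(102) = -1, μ(103) = -1, μ(104) = 0, μ(105) = -1, μ(106) = 1, μ(107) = -1, μ(108) = 0, μ(109) = -1, μ(110) = -1, μ(111) = 1, μ(112) = 0, μ(113) = -1, μ(114) = -1, μ(115) = 1, μ(116) = 0, μ(117) = 0, μ(118) = 1, μ(119) = 1, μ(120) = 0, μ(121) = 0, μ(122) = 1, μ(123) = 1, μ(124) = 0, μ(125) = 0, μ(126) = 0, μ(127) = -1, μ(128) = 0, μ(129) = 1, μ(130) = -1, μ(131) = -1, μ(132) = 0, μ(133) = 1, μ(134) = 1, μ(135) = 0, μ(136) = 0, μ(137) = -1, μ(138) = -1, μ(139) = -1, μ(140) = 0, μ(141) = 1, μ(142) = 1, μ(143) = 1, μ(144) = 0, μ(145) = 1, μ(146) = 1, μ(147) = 0, μ(148) = 0, μ(149) = -1, μ(150) = 0, μ(151) = -1, μ(152) = 0, μ(153) = 0, μ(154) = -1, μ(155) = 1, μ(156) = 0, μ(157) = -1, μ(158) = 1, μ(159) = 1, μ(160) = 0, μ(161) = 1, μ(162) = 0, μ(163) = -1, μ(164) = 0, μ(165) = -1, μ(166) = 1, μ(167) = -1, μ(168) = 0, μ(169) = 0, μ(170) = -1, μ(171) = 0, μ(172) = 0, μ(173) = -1, μ(174) = -1, μ(175) = 0, μ(176) = 0, μ(177) = 1, μ(178) = 1, μ(179) = -1, μ(180) = 0, μ(181) = -1, μ(182) = -1, μ(183) = 1, μ(184) = 0, μ(185) = 1, μ(186) = -1, μ(187) = 1, μ(188) = 0, μ(189) = 0, μ(190) = -1, μ(191) = -1, μ(192) = 0, μ(193) = -1, μ(194) = 1. Summing all 194 values: -5. (Mertens function M(x) = Σ_{n ≤ x} μ(n); on average M(x) should be small (PNT ⟺ M(x) = o(x)).)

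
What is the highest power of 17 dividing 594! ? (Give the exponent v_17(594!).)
v_17(594!) = 36

Legendre's formula: v_p(n!) = Σ_{k ≥ 1} ⌊n / p^k⌋. For p = 17, n = 594, the terms are:
  ⌊594/17^1⌋ = ⌊594/17⌋ = 34
  ⌊594/17^2⌋ = ⌊594/289⌋ = 2
(the next term ⌊594/17^3⌋ = 0, terminating the sum). Summing: v_17(594!) = 34 + 2 = 36.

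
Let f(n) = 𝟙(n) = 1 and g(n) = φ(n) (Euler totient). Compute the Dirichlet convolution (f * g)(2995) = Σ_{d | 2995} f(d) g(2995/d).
(𝟙 * φ)(2995) = 2995

Divisors of 2995: [1, 5, 599, 2995]. For each d | 2995:
  d = 1: 𝟙(1) · φ(2995/1) = 1 · 2392 = 2392
  d = 5: 𝟙(5) · φ(2995/5) = 1 · 598 = 598
  d = 599: 𝟙(599) · φ(2995/599) = 1 · 4 = 4
  d = 2995: 𝟙(2995) · φ(2995/2995) = 1 · 1 = 1
Summing: (𝟙 * φ)(2995) = 2392 + 598 + 4 + 1 = 2995.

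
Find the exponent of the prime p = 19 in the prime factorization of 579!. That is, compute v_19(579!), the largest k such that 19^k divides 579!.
v_19(579!) = 31

Legendre's formula: v_p(n!) = Σ_{k ≥ 1} ⌊n / p^k⌋. For p = 19, n = 579, the terms are:
  ⌊579/19^1⌋ = ⌊579/19⌋ = 30
  ⌊579/19^2⌋ = ⌊579/361⌋ = 1
(the next term ⌊579/19^3⌋ = 0, terminating the sum). Summing: v_19(579!) = 30 + 1 = 31.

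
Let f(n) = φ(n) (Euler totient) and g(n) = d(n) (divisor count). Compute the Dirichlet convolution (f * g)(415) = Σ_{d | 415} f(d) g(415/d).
(φ * d)(415) = 504

Divisors of 415: [1, 5, 83, 415]. For each d | 415:
  d = 1: φ(1) · d(415/1) = 1 · 4 = 4
  d = 5: φ(5) · d(415/5) = 4 · 2 = 8
  d = 83: φ(83) · d(415/83) = 82 · 2 = 164
  d = 415: φ(415) · d(415/415) = 328 · 1 = 328
Summing: (φ * d)(415) = 4 + 8 + 164 + 328 = 504.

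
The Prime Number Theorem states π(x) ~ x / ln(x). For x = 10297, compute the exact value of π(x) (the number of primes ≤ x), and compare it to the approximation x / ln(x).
π(10297) = 1262;  x/ln(x) ≈ 1114.44;  relative error ≈ 11.69%.

Directly count primes up to 10297: π(10297) = 1262. The PNT approximation gives 10297/ln(10297) ≈ 10297/9.23961 ≈ 1114.44. Relative error (π(x) − x/ln(x)) / π(x) ≈ 11.69%; the approximation is known to undercount slightly (Li(x) is a better estimate).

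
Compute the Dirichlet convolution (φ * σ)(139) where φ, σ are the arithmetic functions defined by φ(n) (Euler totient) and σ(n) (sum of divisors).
(φ * σ)(139) = 278

Divisors of 139: [1, 139]. For each d | 139:
  d = 1: φ(1) · σ(139/1) = 1 · 140 = 140
  d = 139: φ(139) · σ(139/139) = 138 · 1 = 138
Summing: (φ * σ)(139) = 140 + 138 = 278.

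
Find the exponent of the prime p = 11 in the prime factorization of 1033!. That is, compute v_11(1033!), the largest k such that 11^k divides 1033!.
v_11(1033!) = 101

Legendre's formula: v_p(n!) = Σ_{k ≥ 1} ⌊n / p^k⌋. For p = 11, n = 1033, the terms are:
  ⌊1033/11^1⌋ = ⌊1033/11⌋ = 93
  ⌊1033/11^2⌋ = ⌊1033/121⌋ = 8
(the next term ⌊1033/11^3⌋ = 0, terminating the sum). Summing: v_11(1033!) = 93 + 8 = 101.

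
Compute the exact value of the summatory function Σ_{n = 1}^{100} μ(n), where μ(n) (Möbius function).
Σ_{n ≤ 100} μ(n) = 1

Compute μ(n) for each 1 ≤ n ≤ 100: μ(1) = 1, μ(2) = -1, μ(3) = -1, μ(4) = 0, μ(5) = -1, μ(6) = 1, μ(7) = -1, μ(8) = 0, μ(9) = 0, μ(10) = 1, μ(11) = -1, μ(12) = 0, μ(13) = -1, μ(14) = 1, μ(15) = 1, μ(16) = 0, μ(17) = -1, μ(18) = 0, μ(19) = -1, μ(20) = 0, μ(21) = 1, μ(22) = 1, μ(23) = -1, μ(24) = 0, μ(25) = 0, μ(26) = 1, μ(27) = 0, μ(28) = 0, μ(29) = -1, μ(30) = -1, μ(31) = -1, μ(32) = 0, μ(33) = 1, μ(34) = 1, μ(35) = 1, μ(36) = 0, μ(37) = -1, μ(38) = 1, μ(39) = 1, μ(40) = 0, μ(41) = -1, μ(42) = -1, μ(43) = -1, μ(44) = 0, μ(45) = 0, μ(46) = 1, μ(47) = -1, μ(48) = 0, μ(49) = 0, μ(50) = 0, μ(51) = 1, μ(52) = 0, μ(53) = -1, μ(54) = 0, μ(55) = 1, μ(56) = 0, μ(57) = 1, μ(58) = 1, μ(59) = -1, μ(60) = 0, μ(61) = -1, μ(62) = 1, μ(63) = 0, μ(64) = 0, μ(65) = 1, μ(66) = -1, μ(67) = -1, μ(68) = 0, μ(69) = 1, μ(70) = -1, μ(71) = -1, μ(72) = 0, μ(73) = -1, μ(74) = 1, μ(75) = 0, μ(76) = 0, μ(77) = 1, μ(78) = -1, μ(79) = -1, μ(80) = 0, μ(81) = 0, μ(82) = 1, μ(83) = -1, μ(84) = 0, μ(85) = 1, μ(86) = 1, μ(87) = 1, μ(88) = 0, μ(89) = -1, μ(90) = 0, μ(91) = 1, μ(92) = 0, μ(93) = 1, μ(94) = 1, μ(95) = 1, μ(96) = 0, μ(97) = -1, μ(98) = 0, μ(99) = 0, μ(100) = 0. Summing all 100 values: 1. (Mertens function M(x) = Σ_{n ≤ x} μ(n); on average M(x) should be small (PNT ⟺ M(x) = o(x)).)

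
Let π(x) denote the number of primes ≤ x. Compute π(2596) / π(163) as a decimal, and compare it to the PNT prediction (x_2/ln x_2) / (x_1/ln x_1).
π(2596)/π(163) = 378/38 ≈ 9.9474;  PNT prediction ≈ 10.3190.

π(163) = 38 and π(2596) = 378, so π(2596)/π(163) ≈ 9.9474. The PNT-predicted ratio is (2596/ln(2596)) / (163/ln(163)) ≈ 10.3190. The two agree to within a few percent, as expected.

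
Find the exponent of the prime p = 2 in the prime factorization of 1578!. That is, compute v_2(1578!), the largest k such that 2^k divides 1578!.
v_2(1578!) = 1573

Legendre's formula: v_p(n!) = Σ_{k ≥ 1} ⌊n / p^k⌋. For p = 2, n = 1578, the terms are:
  ⌊1578/2^1⌋ = ⌊1578/2⌋ = 789
  ⌊1578/2^2⌋ = ⌊1578/4⌋ = 394
  ⌊1578/2^3⌋ = ⌊1578/8⌋ = 197
  ⌊1578/2^4⌋ = ⌊1578/16⌋ = 98
  ⌊1578/2^5⌋ = ⌊1578/32⌋ = 49
  ⌊1578/2^6⌋ = ⌊1578/64⌋ = 24
  ⌊1578/2^7⌋ = ⌊1578/128⌋ = 12
  ⌊1578/2^8⌋ = ⌊1578/256⌋ = 6
  ⌊1578/2^9⌋ = ⌊1578/512⌋ = 3
  ⌊1578/2^10⌋ = ⌊1578/1024⌋ = 1
(the next term ⌊1578/2^11⌋ = 0, terminating the sum). Summing: v_2(1578!) = 789 + 394 + 197 + 98 + 49 + 24 + 12 + 6 + 3 + 1 = 1573.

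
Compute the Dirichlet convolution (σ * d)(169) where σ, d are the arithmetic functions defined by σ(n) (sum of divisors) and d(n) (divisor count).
(σ * d)(169) = 214

Divisors of 169: [1, 13, 169]. For each d | 169:
  d = 1: σ(1) · d(169/1) = 1 · 3 = 3
  d = 13: σ(13) · d(169/13) = 14 · 2 = 28
  d = 169: σ(169) · d(169/169) = 183 · 1 = 183
Summing: (σ * d)(169) = 3 + 28 + 183 = 214.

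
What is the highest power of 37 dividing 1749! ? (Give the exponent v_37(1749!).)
v_37(1749!) = 48

Legendre's formula: v_p(n!) = Σ_{k ≥ 1} ⌊n / p^k⌋. For p = 37, n = 1749, the terms are:
  ⌊1749/37^1⌋ = ⌊1749/37⌋ = 47
  ⌊1749/37^2⌋ = ⌊1749/1369⌋ = 1
(the next term ⌊1749/37^3⌋ = 0, terminating the sum). Summing: v_37(1749!) = 47 + 1 = 48.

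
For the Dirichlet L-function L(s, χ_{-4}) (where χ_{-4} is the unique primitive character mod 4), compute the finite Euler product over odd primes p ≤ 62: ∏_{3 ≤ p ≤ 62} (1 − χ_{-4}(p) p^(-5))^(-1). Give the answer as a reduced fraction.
∏ = 478212334295798677259125227573990358291095208018494528428976877948999059062284551009530475199/480056794509206891424767146601704797711651986953735424570384919662551238689346859653136384000

The odd primes p ≤ 62 are [3, 5, 7, 11, 13, 17, 19, 23, 29, 31, 37, 41, 43, 47, 53, 59, 61]. For each, χ(p) = 1 if p ≡ 1 mod 4, χ(p) = −1 if p ≡ 3 mod 4. Taking (1 − χ(p)/p^5)^(-1) = p^5/(p^5 − χ(p)): (1 − (-1)/3^5)^(-1) · (1 − (1)/5^5)^(-1) · (1 − (-1)/7^5)^(-1) · (1 − (-1)/11^5)^(-1) · (1 − (1)/13^5)^(-1) · (1 − (1)/17^5)^(-1) · (1 − (-1)/19^5)^(-1) · (1 − (-1)/23^5)^(-1) · (1 − (1)/29^5)^(-1) · (1 − (-1)/31^5)^(-1) · (1 − (1)/37^5)^(-1) · (1 − (1)/41^5)^(-1) · (1 − (-1)/43^5)^(-1) · (1 − (-1)/47^5)^(-1) · (1 − (1)/53^5)^(-1) · (1 − (-1)/59^5)^(-1) · (1 − (1)/61^5)^(-1) = 478212334295798677259125227573990358291095208018494528428976877948999059062284551009530475199/480056794509206891424767146601704797711651986953735424570384919662551238689346859653136384000.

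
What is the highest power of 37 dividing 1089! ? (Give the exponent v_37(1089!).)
v_37(1089!) = 29

Legendre's formula: v_p(n!) = Σ_{k ≥ 1} ⌊n / p^k⌋. For p = 37, n = 1089, the terms are:
  ⌊1089/37^1⌋ = ⌊1089/37⌋ = 29
(the next term ⌊1089/37^2⌋ = 0, terminating the sum). Summing: v_37(1089!) = 29 = 29.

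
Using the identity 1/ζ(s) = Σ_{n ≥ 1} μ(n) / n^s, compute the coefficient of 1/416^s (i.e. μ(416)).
μ(416) = 0

Factor n = 416 = 2^5 · 13. μ(n) = 0 if any exponent ≥ 2 (not squarefree); otherwise μ(n) = (−1)^{ω(n)} where ω(n) is the number of distinct prime factors. Applying: μ(416) = 0.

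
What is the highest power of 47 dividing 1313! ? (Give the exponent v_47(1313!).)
v_47(1313!) = 27

Legendre's formula: v_p(n!) = Σ_{k ≥ 1} ⌊n / p^k⌋. For p = 47, n = 1313, the terms are:
  ⌊1313/47^1⌋ = ⌊1313/47⌋ = 27
(the next term ⌊1313/47^2⌋ = 0, terminating the sum). Summing: v_47(1313!) = 27 = 27.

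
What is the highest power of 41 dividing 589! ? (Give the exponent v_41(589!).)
v_41(589!) = 14

Legendre's formula: v_p(n!) = Σ_{k ≥ 1} ⌊n / p^k⌋. For p = 41, n = 589, the terms are:
  ⌊589/41^1⌋ = ⌊589/41⌋ = 14
(the next term ⌊589/41^2⌋ = 0, terminating the sum). Summing: v_41(589!) = 14 = 14.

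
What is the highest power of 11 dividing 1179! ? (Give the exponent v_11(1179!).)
v_11(1179!) = 116

Legendre's formula: v_p(n!) = Σ_{k ≥ 1} ⌊n / p^k⌋. For p = 11, n = 1179, the terms are:
  ⌊1179/11^1⌋ = ⌊1179/11⌋ = 107
  ⌊1179/11^2⌋ = ⌊1179/121⌋ = 9
(the next term ⌊1179/11^3⌋ = 0, terminating the sum). Summing: v_11(1179!) = 107 + 9 = 116.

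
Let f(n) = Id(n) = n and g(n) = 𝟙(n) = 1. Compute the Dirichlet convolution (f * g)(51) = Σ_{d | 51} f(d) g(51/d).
(Id * 𝟙)(51) = 72

Divisors of 51: [1, 3, 17, 51]. For each d | 51:
  d = 1: Id(1) · 𝟙(51/1) = 1 · 1 = 1
  d = 3: Id(3) · 𝟙(51/3) = 3 · 1 = 3
  d = 17: Id(17) · 𝟙(51/17) = 17 · 1 = 17
  d = 51: Id(51) · 𝟙(51/51) = 51 · 1 = 51
Summing: (Id * 𝟙)(51) = 1 + 3 + 17 + 51 = 72.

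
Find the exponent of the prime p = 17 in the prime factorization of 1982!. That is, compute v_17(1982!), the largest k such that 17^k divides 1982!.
v_17(1982!) = 122

Legendre's formula: v_p(n!) = Σ_{k ≥ 1} ⌊n / p^k⌋. For p = 17, n = 1982, the terms are:
  ⌊1982/17^1⌋ = ⌊1982/17⌋ = 116
  ⌊1982/17^2⌋ = ⌊1982/289⌋ = 6
(the next term ⌊1982/17^3⌋ = 0, terminating the sum). Summing: v_17(1982!) = 116 + 6 = 122.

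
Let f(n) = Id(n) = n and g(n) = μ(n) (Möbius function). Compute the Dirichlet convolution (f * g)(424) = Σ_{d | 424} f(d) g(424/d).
(Id * μ)(424) = 208

Divisors of 424: [1, 2, 4, 8, 53, 106, 212, 424]. For each d | 424:
  d = 1: Id(1) · μ(424/1) = 1 · 0 = 0
  d = 2: Id(2) · μ(424/2) = 2 · 0 = 0
  d = 4: Id(4) · μ(424/4) = 4 · 1 = 4
  d = 8: Id(8) · μ(424/8) = 8 · -1 = -8
  d = 53: Id(53) · μ(424/53) = 53 · 0 = 0
  d = 106: Id(106) · μ(424/106) = 106 · 0 = 0
  d = 212: Id(212) · μ(424/212) = 212 · -1 = -212
  d = 424: Id(424) · μ(424/424) = 424 · 1 = 424
Summing: (Id * μ)(424) = 0 + 0 + 4 + -8 + 0 + 0 + -212 + 424 = 208.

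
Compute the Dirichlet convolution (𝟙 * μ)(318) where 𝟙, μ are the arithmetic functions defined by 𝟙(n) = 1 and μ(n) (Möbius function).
(𝟙 * μ)(318) = 0

Divisors of 318: [1, 2, 3, 6, 53, 106, 159, 318]. For each d | 318:
  d = 1: 𝟙(1) · μ(318/1) = 1 · -1 = -1
  d = 2: 𝟙(2) · μ(318/2) = 1 · 1 = 1
  d = 3: 𝟙(3) · μ(318/3) = 1 · 1 = 1
  d = 6: 𝟙(6) · μ(318/6) = 1 · -1 = -1
  d = 53: 𝟙(53) · μ(318/53) = 1 · 1 = 1
  d = 106: 𝟙(106) · μ(318/106) = 1 · -1 = -1
  d = 159: 𝟙(159) · μ(318/159) = 1 · -1 = -1
  d = 318: 𝟙(318) · μ(318/318) = 1 · 1 = 1
Summing: (𝟙 * μ)(318) = -1 + 1 + 1 + -1 + 1 + -1 + -1 + 1 = 0.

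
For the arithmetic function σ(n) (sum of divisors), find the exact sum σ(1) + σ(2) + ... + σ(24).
Σ_{n ≤ 24} σ(n) = 491

Compute σ(n) for each 1 ≤ n ≤ 24: σ(1) = 1, σ(2) = 3, σ(3) = 4, σ(4) = 7, σ(5) = 6, σ(6) = 12, σ(7) = 8, σ(8) = 15, σ(9) = 13, σ(10) = 18, σ(11) = 12, σ(12) = 28, σ(13) = 14, σ(14) = 24, σ(15) = 24, σ(16) = 31, σ(17) = 18, σ(18) = 39, σ(19) = 20, σ(20) = 42, σ(21) = 32, σ(22) = 36, σ(23) = 24, σ(24) = 60. Summing all 24 values: 491. (Average order: Σ_{n ≤ x} σ(n) ~ (π²/12) x². For x = 24, (π²/12)·24² ≈ 473.74.)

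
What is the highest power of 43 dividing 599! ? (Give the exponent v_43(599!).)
v_43(599!) = 13

Legendre's formula: v_p(n!) = Σ_{k ≥ 1} ⌊n / p^k⌋. For p = 43, n = 599, the terms are:
  ⌊599/43^1⌋ = ⌊599/43⌋ = 13
(the next term ⌊599/43^2⌋ = 0, terminating the sum). Summing: v_43(599!) = 13 = 13.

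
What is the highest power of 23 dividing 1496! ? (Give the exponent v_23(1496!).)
v_23(1496!) = 67

Legendre's formula: v_p(n!) = Σ_{k ≥ 1} ⌊n / p^k⌋. For p = 23, n = 1496, the terms are:
  ⌊1496/23^1⌋ = ⌊1496/23⌋ = 65
  ⌊1496/23^2⌋ = ⌊1496/529⌋ = 2
(the next term ⌊1496/23^3⌋ = 0, terminating the sum). Summing: v_23(1496!) = 65 + 2 = 67.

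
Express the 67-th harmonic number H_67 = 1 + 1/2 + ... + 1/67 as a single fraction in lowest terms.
H_67 = 14050874595745034300902316411/2933773379069966367528193600

Direct summation: H_67 = 1 + 1/2 + ... + 1/67. The least common denominator is lcm(1, ..., 67) = 79211881234889091923261227200; over this denominator the numerator is 79211881234889091923261227200 + 39605940617444545961630613600 + 26403960411629697307753742400 + 19802970308722272980815306800 + 15842376246977818384652245440 + 13201980205814848653876871200 + 11315983033555584560465889600 + 9901485154361136490407653400 + 8801320137209899102584580800 + 7921188123488909192326122720 + 7201080112262644720296475200 + 6600990102907424326938435600 + 6093221633453007071020094400 + 5657991516777792280232944800 + 5280792082325939461550748480 + 4950742577180568245203826700 + 4659522425581711289603601600 + 4400660068604949551292290400 + 4169046380783636417013748800 + 3960594061744454596163061360 + 3771994344518528186821963200 + 3600540056131322360148237600 + 3443994836299525735793966400 + 3300495051453712163469217800 + 3168475249395563676930449088 + 3046610816726503535510047200 + 2933773379069966367528193600 + 2828995758388896140116472400 + 2731444180513416962871076800 + 2640396041162969730775374240 + 2555221975319002965266491200 + 2475371288590284122601913350 + 2400360037420881573432158400 + 2329761212790855644801800800 + 2263196606711116912093177920 + 2200330034302474775646145200 + 2140861654997002484412465600 + 2084523190391818208506874400 + 2031073877817669023673364800 + 1980297030872227298081530680 + 1931997103289977851786859200 + 1885997172259264093410981600 + 1842136772904397486587470400 + 1800270028065661180074118800 + 1760264027441979820516916160 + 1721997418149762867896983200 + 1685359175210406211133217600 + 1650247525726856081734608900 + 1616569004793654937209412800 + 1584237624697781838465224544 + 1553174141860570429867867200 + 1523305408363251767755023600 + 1494563796884699847608702400 + 1466886689534983183764096800 + 1440216022452528944059295040 + 1414497879194448070058236200 + 1389682126927878805671249600 + 1365722090256708481435538400 + 1342574258218459185140020800 + 1320198020581484865387687120 + 1298555430080149047922315200 + 1277610987659501482633245600 + 1257331448172842728940654400 + 1237685644295142061300956675 + 1218644326690601414204018880 + 1200180018710440786716079200 + 1182266884102822267511361600 = 379373614085115926124362543097, so H_67 = 379373614085115926124362543097/79211881234889091923261227200; reducing by gcd(379373614085115926124362543097, 79211881234889091923261227200) = 27 gives 14050874595745034300902316411/2933773379069966367528193600 ≈ 4.78935. (The PNT-adjacent estimate ln(67) + γ ≈ 4.78191 matches within O(1/n).)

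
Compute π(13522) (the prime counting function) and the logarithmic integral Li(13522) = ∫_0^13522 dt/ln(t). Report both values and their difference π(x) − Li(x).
π(13522) = 1601;  Li(13522) ≈ 1622.10;  π(x) − Li(x) ≈ -21.10.

Direct count of primes ≤ 13522 gives π(13522) = 1601. Numerical evaluation of the logarithmic integral gives Li(13522) ≈ 1622.10. The difference π(x) − Li(x) ≈ -21.10 is typically negative for small/moderate x (Li(x) overestimates), though Littlewood's theorem shows this sign changes infinitely often.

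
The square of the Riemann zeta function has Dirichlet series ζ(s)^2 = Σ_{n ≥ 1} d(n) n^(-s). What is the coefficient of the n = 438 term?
d(438) = 8

ζ(s)^2 = (Σ 1/m^s)(Σ 1/k^s). The coefficient of 1/n^s in the product is the number of ordered pairs (m, k) with mk = n, which equals d(n). For n = 438, divisors are [1, 2, 3, 6, 73, 146, 219, 438], so d(438) = 8.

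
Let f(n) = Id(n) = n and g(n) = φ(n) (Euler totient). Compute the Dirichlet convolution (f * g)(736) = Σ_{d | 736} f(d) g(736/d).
(Id * φ)(736) = 5040

Divisors of 736: [1, 2, 4, 8, 16, 23, 32, 46, 92, 184, 368, 736]. For each d | 736:
  d = 1: Id(1) · φ(736/1) = 1 · 352 = 352
  d = 2: Id(2) · φ(736/2) = 2 · 176 = 352
  d = 4: Id(4) · φ(736/4) = 4 · 88 = 352
  d = 8: Id(8) · φ(736/8) = 8 · 44 = 352
  d = 16: Id(16) · φ(736/16) = 16 · 22 = 352
  d = 23: Id(23) · φ(736/23) = 23 · 16 = 368
  d = 32: Id(32) · φ(736/32) = 32 · 22 = 704
  d = 46: Id(46) · φ(736/46) = 46 · 8 = 368
  d = 92: Id(92) · φ(736/92) = 92 · 4 = 368
  d = 184: Id(184) · φ(736/184) = 184 · 2 = 368
  d = 368: Id(368) · φ(736/368) = 368 · 1 = 368
  d = 736: Id(736) · φ(736/736) = 736 · 1 = 736
Summing: (Id * φ)(736) = 352 + 352 + 352 + 352 + 352 + 368 + 704 + 368 + 368 + 368 + 368 + 736 = 5040.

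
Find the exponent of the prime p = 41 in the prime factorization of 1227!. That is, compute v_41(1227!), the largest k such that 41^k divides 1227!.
v_41(1227!) = 29

Legendre's formula: v_p(n!) = Σ_{k ≥ 1} ⌊n / p^k⌋. For p = 41, n = 1227, the terms are:
  ⌊1227/41^1⌋ = ⌊1227/41⌋ = 29
(the next term ⌊1227/41^2⌋ = 0, terminating the sum). Summing: v_41(1227!) = 29 = 29.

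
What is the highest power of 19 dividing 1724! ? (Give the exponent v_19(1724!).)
v_19(1724!) = 94

Legendre's formula: v_p(n!) = Σ_{k ≥ 1} ⌊n / p^k⌋. For p = 19, n = 1724, the terms are:
  ⌊1724/19^1⌋ = ⌊1724/19⌋ = 90
  ⌊1724/19^2⌋ = ⌊1724/361⌋ = 4
(the next term ⌊1724/19^3⌋ = 0, terminating the sum). Summing: v_19(1724!) = 90 + 4 = 94.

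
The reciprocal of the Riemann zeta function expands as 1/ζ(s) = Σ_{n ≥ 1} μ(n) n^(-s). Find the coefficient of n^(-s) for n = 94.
μ(94) = 1

Factor n = 94 = 2 · 47. μ(n) = 0 if any exponent ≥ 2 (not squarefree); otherwise μ(n) = (−1)^{ω(n)} where ω(n) is the number of distinct prime factors. Applying: μ(94) = 1.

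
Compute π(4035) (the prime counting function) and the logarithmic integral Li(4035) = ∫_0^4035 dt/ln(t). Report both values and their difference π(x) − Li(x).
π(4035) = 557;  Li(4035) ≈ 569.58;  π(x) − Li(x) ≈ -12.58.

Direct count of primes ≤ 4035 gives π(4035) = 557. Numerical evaluation of the logarithmic integral gives Li(4035) ≈ 569.58. The difference π(x) − Li(x) ≈ -12.58 is typically negative for small/moderate x (Li(x) overestimates), though Littlewood's theorem shows this sign changes infinitely often.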